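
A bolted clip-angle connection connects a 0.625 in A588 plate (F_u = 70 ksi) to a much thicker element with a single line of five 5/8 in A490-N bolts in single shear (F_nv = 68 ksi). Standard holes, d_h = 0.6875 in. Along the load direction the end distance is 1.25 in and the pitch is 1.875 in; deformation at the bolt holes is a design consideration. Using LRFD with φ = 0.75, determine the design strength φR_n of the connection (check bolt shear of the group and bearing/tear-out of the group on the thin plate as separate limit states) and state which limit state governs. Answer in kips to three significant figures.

78.2 kips (bolt shear governs)

Bolt shear: A_b = π·0.625²/4 = 0.3068 in²; R_n = 68 × 0.3068 × 5 × 1 = 104.3 kips → 0.75 × 104.3 = 78.2 kips.
Bearing (1.2 l_c t F_u ≤ 2.4 d t F_u): upper limit = 2.4·0.625·0.625·70 = 65.62 kips.
  Edge l_c = 1.25 − 0.6875/2 = 0.9062 → r_n = 47.58 kips; interior l_c = 1.875 − 0.6875 = 1.188 → r_n = 62.34 kips.
  R_n,bearing = 1·47.58 + 4·62.34 = 297 kips → 0.75 × 297 = 223 kips.
Bolt shear governs: 78.2 kips.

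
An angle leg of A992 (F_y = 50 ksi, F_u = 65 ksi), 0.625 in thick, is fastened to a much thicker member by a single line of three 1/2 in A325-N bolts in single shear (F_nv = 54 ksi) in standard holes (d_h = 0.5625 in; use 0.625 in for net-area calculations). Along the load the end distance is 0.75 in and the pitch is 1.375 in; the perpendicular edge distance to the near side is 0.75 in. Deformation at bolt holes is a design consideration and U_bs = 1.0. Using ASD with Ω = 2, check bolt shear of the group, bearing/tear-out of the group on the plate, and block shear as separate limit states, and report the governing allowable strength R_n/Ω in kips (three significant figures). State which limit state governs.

Bolt shear: A_b = π·0.5²/4 = 0.1963 in²; R_n = 54 × 0.1963 × 3 × 1 = 31.81 kips → 31.81 / 2 = 15.9 kips.
Bearing: edge l_c = 0.4688, r_n = 22.85 kips; interior l_c = 0.8125, r_n = 39.61 kips; R_n = 22.85 + 2·39.61 = 102.1 kips → 51 kips.
Block shear: A_gv = 2.188, A_nv = 1.211, A_nt = 0.2734 in²; R_n = min(0.6F_uA_nv, 0.6F_yA_gv) + U_bs·F_u·A_nt = 65 kips → 32.5 kips.
Bolt shear governs: 15.9 kips.

15.9 kips (bolt shear governs)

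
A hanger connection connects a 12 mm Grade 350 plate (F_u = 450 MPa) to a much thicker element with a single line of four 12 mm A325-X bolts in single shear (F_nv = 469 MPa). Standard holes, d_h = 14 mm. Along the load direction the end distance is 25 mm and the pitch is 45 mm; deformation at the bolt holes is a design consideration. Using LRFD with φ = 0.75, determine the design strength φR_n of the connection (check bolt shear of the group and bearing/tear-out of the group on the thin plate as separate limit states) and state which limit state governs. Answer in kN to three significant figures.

159 kN (bolt shear governs)

Bolt shear: A_b = π·12²/4 = 113.1 mm²; R_n = 469 × 113.1 × 4 × 1 / 1000 = 212.2 kN → 0.75 × 212.2 = 159 kN.
Bearing (1.2 l_c t F_u ≤ 2.4 d t F_u): upper limit = 2.4·12·12·450 / 1000 = 155.5 kN.
  Edge l_c = 25 − 14/2 = 18 → r_n = 116.6 kN; interior l_c = 45 − 14 = 31 → r_n = 155.5 kN.
  R_n,bearing = 1·116.6 + 3·155.5 = 583.2 kN → 0.75 × 583.2 = 437 kN.
Bolt shear governs: 159 kN.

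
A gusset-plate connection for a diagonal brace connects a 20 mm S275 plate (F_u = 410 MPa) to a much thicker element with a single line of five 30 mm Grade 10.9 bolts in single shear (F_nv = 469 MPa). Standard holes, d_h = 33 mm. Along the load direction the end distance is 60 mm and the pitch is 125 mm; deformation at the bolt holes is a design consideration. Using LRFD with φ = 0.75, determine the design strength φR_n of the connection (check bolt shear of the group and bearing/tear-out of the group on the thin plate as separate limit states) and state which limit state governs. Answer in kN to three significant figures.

1240 kN (bolt shear governs)

Bolt shear: A_b = π·30²/4 = 706.9 mm²; R_n = 469 × 706.9 × 5 × 1 / 1000 = 1658 kN → 0.75 × 1658 = 1240 kN.
Bearing (1.2 l_c t F_u ≤ 2.4 d t F_u): upper limit = 2.4·30·20·410 / 1000 = 590.4 kN.
  Edge l_c = 60 − 33/2 = 43.5 → r_n = 428 kN; interior l_c = 125 − 33 = 92 → r_n = 590.4 kN.
  R_n,bearing = 1·428 + 4·590.4 = 2790 kN → 0.75 × 2790 = 2090 kN.
Bolt shear governs: 1240 kN.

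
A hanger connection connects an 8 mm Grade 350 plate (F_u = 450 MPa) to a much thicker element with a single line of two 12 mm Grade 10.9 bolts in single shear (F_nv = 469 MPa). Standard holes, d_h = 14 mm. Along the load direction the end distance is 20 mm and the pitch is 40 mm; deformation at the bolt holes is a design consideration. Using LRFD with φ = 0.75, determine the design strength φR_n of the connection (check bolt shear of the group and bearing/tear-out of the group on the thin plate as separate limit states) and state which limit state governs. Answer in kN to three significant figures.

Bolt shear: A_b = π·12²/4 = 113.1 mm²; R_n = 469 × 113.1 × 2 × 1 / 1000 = 106.1 kN → 0.75 × 106.1 = 79.6 kN.
Bearing (1.2 l_c t F_u ≤ 2.4 d t F_u): upper limit = 2.4·12·8·450 / 1000 = 103.7 kN.
  Edge l_c = 20 − 14/2 = 13 → r_n = 56.16 kN; interior l_c = 40 − 14 = 26 → r_n = 103.7 kN.
  R_n,bearing = 1·56.16 + 1·103.7 = 159.8 kN → 0.75 × 159.8 = 120 kN.
Bolt shear governs: 79.6 kN.

79.6 kN (bolt shear governs)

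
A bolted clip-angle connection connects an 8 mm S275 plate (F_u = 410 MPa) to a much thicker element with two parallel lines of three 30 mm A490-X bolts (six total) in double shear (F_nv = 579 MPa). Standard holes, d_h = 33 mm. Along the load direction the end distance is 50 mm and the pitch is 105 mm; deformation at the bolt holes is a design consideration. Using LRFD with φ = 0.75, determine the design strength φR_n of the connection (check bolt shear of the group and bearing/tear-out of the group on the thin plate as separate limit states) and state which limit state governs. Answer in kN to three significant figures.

906 kN (bearing governs)

Bolt shear: A_b = π·30²/4 = 706.9 mm²; R_n = 579 × 706.9 × 6 × 2 / 1000 = 4911 kN → 0.75 × 4911 = 3680 kN.
Bearing (1.2 l_c t F_u ≤ 2.4 d t F_u): upper limit = 2.4·30·8·410 / 1000 = 236.2 kN.
  Edge l_c = 50 − 33/2 = 33.5 → r_n = 131.9 kN; interior l_c = 105 − 33 = 72 → r_n = 236.2 kN.
  R_n,bearing = 2·131.9 + 4·236.2 = 1208 kN → 0.75 × 1208 = 906 kN.
Bearing governs: 906 kN.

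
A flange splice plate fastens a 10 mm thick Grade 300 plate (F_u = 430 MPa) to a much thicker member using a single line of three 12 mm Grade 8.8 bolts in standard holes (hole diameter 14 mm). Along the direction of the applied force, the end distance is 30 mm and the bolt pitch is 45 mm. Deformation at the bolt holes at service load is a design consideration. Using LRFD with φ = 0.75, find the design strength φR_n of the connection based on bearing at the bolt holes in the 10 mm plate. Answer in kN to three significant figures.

275 kN

Per bolt r_n = 1.2 l_c t F_u ≤ 2.4 d t F_u; upper limit = 2.4 × 12 × 10 × 430 / 1000 = 123.8 kN.
Edge bolt: l_c = 30 − 14/2 = 23 mm → 1.2 × 23 × 10 × 430 / 1000 = 118.7 → r_n = 118.7 kN.
Interior bolts: l_c = 45 − 14 = 31 mm → 1.2 × 31 × 10 × 430 / 1000 = 160 → r_n = 123.8 kN.
R_n = 1 × 118.7 + 2 × 123.8 = 366.4 kN.
Design strength φR_n = 0.75 × 366.4 = 275 kN.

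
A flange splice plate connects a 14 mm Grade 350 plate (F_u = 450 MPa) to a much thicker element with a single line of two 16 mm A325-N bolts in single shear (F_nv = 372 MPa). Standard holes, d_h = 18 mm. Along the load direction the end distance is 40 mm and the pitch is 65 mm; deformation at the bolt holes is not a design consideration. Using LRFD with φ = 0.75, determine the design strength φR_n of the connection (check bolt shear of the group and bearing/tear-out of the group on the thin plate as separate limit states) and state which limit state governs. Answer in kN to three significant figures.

112 kN (bolt shear governs)

Bolt shear: A_b = π·16²/4 = 201.1 mm²; R_n = 372 × 201.1 × 2 × 1 / 1000 = 149.6 kN → 0.75 × 149.6 = 112 kN.
Bearing (1.5 l_c t F_u ≤ 3.0 d t F_u): upper limit = 3.0·16·14·450 / 1000 = 302.4 kN.
  Edge l_c = 40 − 18/2 = 31 → r_n = 292.9 kN; interior l_c = 65 − 18 = 47 → r_n = 302.4 kN.
  R_n,bearing = 1·292.9 + 1·302.4 = 595.4 kN → 0.75 × 595.4 = 447 kN.
Bolt shear governs: 112 kN.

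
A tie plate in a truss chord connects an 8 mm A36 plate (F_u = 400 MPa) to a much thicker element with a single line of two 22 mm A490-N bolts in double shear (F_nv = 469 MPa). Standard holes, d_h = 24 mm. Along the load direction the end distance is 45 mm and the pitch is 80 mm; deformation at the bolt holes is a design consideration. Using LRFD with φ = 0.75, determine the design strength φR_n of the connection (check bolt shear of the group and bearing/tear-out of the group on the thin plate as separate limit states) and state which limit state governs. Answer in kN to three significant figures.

222 kN (bearing governs)

Bolt shear: A_b = π·22²/4 = 380.1 mm²; R_n = 469 × 380.1 × 2 × 2 / 1000 = 713.1 kN → 0.75 × 713.1 = 535 kN.
Bearing (1.2 l_c t F_u ≤ 2.4 d t F_u): upper limit = 2.4·22·8·400 / 1000 = 169 kN.
  Edge l_c = 45 − 24/2 = 33 → r_n = 126.7 kN; interior l_c = 80 − 24 = 56 → r_n = 169 kN.
  R_n,bearing = 1·126.7 + 1·169 = 295.7 kN → 0.75 × 295.7 = 222 kN.
Bearing governs: 222 kN.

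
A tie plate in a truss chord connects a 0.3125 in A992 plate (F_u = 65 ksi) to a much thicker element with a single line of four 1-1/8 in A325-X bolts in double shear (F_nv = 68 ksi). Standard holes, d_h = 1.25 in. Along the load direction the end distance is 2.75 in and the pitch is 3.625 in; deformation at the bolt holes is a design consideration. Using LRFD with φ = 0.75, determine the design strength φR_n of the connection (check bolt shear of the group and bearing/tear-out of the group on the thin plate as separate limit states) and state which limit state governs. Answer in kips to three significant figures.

162 kips (bearing governs)

Bolt shear: A_b = π·1.125²/4 = 0.994 in²; R_n = 68 × 0.994 × 4 × 2 = 540.7 kips → 0.75 × 540.7 = 406 kips.
Bearing (1.2 l_c t F_u ≤ 2.4 d t F_u): upper limit = 2.4·1.125·0.3125·65 = 54.84 kips.
  Edge l_c = 2.75 − 1.25/2 = 2.125 → r_n = 51.8 kips; interior l_c = 3.625 − 1.25 = 2.375 → r_n = 54.84 kips.
  R_n,bearing = 1·51.8 + 3·54.84 = 216.3 kips → 0.75 × 216.3 = 162 kips.
Bearing governs: 162 kips.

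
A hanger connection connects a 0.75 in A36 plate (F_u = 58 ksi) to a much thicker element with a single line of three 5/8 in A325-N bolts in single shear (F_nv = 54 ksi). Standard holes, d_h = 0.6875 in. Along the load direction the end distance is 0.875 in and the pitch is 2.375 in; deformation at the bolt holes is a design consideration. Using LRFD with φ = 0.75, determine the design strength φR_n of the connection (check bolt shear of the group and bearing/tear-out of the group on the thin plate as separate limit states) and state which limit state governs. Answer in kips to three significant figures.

Bolt shear: A_b = π·0.625²/4 = 0.3068 in²; R_n = 54 × 0.3068 × 3 × 1 = 49.7 kips → 0.75 × 49.7 = 37.3 kips.
Bearing (1.2 l_c t F_u ≤ 2.4 d t F_u): upper limit = 2.4·0.625·0.75·58 = 65.25 kips.
  Edge l_c = 0.875 − 0.6875/2 = 0.5312 → r_n = 27.73 kips; interior l_c = 2.375 − 0.6875 = 1.688 → r_n = 65.25 kips.
  R_n,bearing = 1·27.73 + 2·65.25 = 158.2 kips → 0.75 × 158.2 = 119 kips.
Bolt shear governs: 37.3 kips.

37.3 kips (bolt shear governs)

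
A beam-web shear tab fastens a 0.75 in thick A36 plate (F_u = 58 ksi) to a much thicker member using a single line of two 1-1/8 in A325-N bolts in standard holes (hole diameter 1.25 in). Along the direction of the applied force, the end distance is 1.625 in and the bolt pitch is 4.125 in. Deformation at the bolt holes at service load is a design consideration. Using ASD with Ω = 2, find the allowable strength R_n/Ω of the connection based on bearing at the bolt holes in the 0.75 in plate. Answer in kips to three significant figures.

Per bolt r_n = 1.2 l_c t F_u ≤ 2.4 d t F_u; upper limit = 2.4 × 1.125 × 0.75 × 58 = 117.4 kips.
Edge bolt: l_c = 1.625 − 1.25/2 = 1 in → 1.2 × 1 × 0.75 × 58 = 52.2 → r_n = 52.2 kips.
Interior bolts: l_c = 4.125 − 1.25 = 2.875 in → 1.2 × 2.875 × 0.75 × 58 = 150.1 → r_n = 117.4 kips.
R_n = 1 × 52.2 + 1 × 117.4 = 169.6 kips.
Allowable strength R_n/Ω = 169.6 / 2 = 84.8 kips.

84.8 kips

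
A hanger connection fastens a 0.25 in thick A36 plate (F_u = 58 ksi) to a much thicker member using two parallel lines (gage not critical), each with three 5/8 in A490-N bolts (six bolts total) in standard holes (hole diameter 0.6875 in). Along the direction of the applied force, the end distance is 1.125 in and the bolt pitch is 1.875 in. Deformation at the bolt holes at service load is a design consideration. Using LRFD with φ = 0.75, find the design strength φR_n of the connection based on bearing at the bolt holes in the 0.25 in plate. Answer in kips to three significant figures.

82.4 kips

Per bolt r_n = 1.2 l_c t F_u ≤ 2.4 d t F_u; upper limit = 2.4 × 0.625 × 0.25 × 58 = 21.75 kips.
Edge bolt: l_c = 1.125 − 0.6875/2 = 0.7812 in → 1.2 × 0.7812 × 0.25 × 58 = 13.59 → r_n = 13.59 kips.
Interior bolts: l_c = 1.875 − 0.6875 = 1.188 in → 1.2 × 1.188 × 0.25 × 58 = 20.66 → r_n = 20.66 kips.
R_n = 2 × 13.59 + 4 × 20.66 = 109.8 kips.
Design strength φR_n = 0.75 × 109.8 = 82.4 kips.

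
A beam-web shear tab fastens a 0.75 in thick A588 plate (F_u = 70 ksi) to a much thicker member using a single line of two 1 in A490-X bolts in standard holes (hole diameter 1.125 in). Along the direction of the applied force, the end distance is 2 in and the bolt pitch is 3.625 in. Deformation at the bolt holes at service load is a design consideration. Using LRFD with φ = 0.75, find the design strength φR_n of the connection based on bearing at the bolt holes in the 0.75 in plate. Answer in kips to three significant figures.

Per bolt r_n = 1.2 l_c t F_u ≤ 2.4 d t F_u; upper limit = 2.4 × 1 × 0.75 × 70 = 126 kips.
Edge bolt: l_c = 2 − 1.125/2 = 1.438 in → 1.2 × 1.438 × 0.75 × 70 = 90.56 → r_n = 90.56 kips.
Interior bolts: l_c = 3.625 − 1.125 = 2.5 in → 1.2 × 2.5 × 0.75 × 70 = 157.5 → r_n = 126 kips.
R_n = 1 × 90.56 + 1 × 126 = 216.6 kips.
Design strength φR_n = 0.75 × 216.6 = 162 kips.

162 kips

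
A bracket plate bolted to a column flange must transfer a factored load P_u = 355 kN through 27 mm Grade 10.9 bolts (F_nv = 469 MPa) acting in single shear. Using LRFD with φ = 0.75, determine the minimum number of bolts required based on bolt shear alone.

2 bolts

A_b = π·27²/4 = 572.6 mm².
Per-bolt design strength φR_n = 0.75 × 469 × 572.6 × 1 / 1000 = 201.4 kN.
n ≥ 355 / 201.4 = 1.763 → use 2 bolts.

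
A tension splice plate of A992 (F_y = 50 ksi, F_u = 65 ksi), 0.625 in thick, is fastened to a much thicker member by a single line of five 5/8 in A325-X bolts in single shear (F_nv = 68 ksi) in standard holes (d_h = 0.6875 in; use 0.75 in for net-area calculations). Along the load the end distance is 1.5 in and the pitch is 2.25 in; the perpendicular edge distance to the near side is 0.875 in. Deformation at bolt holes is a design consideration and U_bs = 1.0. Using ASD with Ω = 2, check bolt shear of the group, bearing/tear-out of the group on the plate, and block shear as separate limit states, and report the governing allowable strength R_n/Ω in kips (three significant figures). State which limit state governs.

52.2 kips (bolt shear governs)

Bolt shear: A_b = π·0.625²/4 = 0.3068 in²; R_n = 68 × 0.3068 × 5 × 1 = 104.3 kips → 104.3 / 2 = 52.2 kips.
Bearing: edge l_c = 1.156, r_n = 56.37 kips; interior l_c = 1.562, r_n = 60.94 kips; R_n = 56.37 + 4·60.94 = 300.1 kips → 150 kips.
Block shear: A_gv = 6.562, A_nv = 4.453, A_nt = 0.3125 in²; R_n = min(0.6F_uA_nv, 0.6F_yA_gv) + U_bs·F_u·A_nt = 194 kips → 97 kips.
Bolt shear governs: 52.2 kips.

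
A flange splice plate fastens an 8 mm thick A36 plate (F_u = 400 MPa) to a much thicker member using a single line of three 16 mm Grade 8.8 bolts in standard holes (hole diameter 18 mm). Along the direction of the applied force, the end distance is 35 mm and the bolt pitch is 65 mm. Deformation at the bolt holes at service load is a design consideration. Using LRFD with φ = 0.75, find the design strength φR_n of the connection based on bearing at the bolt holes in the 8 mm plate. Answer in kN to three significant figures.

259 kN

Per bolt r_n = 1.2 l_c t F_u ≤ 2.4 d t F_u; upper limit = 2.4 × 16 × 8 × 400 / 1000 = 122.9 kN.
Edge bolt: l_c = 35 − 18/2 = 26 mm → 1.2 × 26 × 8 × 400 / 1000 = 99.84 → r_n = 99.84 kN.
Interior bolts: l_c = 65 − 18 = 47 mm → 1.2 × 47 × 8 × 400 / 1000 = 180.5 → r_n = 122.9 kN.
R_n = 1 × 99.84 + 2 × 122.9 = 345.6 kN.
Design strength φR_n = 0.75 × 345.6 = 259 kN.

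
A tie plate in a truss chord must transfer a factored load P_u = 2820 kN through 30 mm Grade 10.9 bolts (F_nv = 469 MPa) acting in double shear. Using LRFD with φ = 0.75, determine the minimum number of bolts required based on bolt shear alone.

A_b = π·30²/4 = 706.9 mm².
Per-bolt design strength φR_n = 0.75 × 469 × 706.9 × 2 / 1000 = 497.3 kN.
n ≥ 2820 / 497.3 = 5.671 → use 6 bolts.

6 bolts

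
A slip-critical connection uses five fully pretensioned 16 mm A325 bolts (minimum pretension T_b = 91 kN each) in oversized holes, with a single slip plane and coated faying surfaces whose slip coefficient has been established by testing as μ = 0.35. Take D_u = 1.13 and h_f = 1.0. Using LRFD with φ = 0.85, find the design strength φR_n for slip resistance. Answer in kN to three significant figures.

R_n = μ · D_u · h_f · T_b · n_s · n_b = 0.35 × 1.13 × 1.0 × 91 × 1 × 5 = 180 kN.
Design strength φR_n = 0.85 × 180 = 153 kN.

153 kN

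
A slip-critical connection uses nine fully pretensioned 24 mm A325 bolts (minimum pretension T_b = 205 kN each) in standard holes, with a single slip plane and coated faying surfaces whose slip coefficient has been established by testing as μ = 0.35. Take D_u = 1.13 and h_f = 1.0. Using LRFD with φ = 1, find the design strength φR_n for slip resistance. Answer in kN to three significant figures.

R_n = μ · D_u · h_f · T_b · n_s · n_b = 0.35 × 1.13 × 1.0 × 205 × 1 × 9 = 729.7 kN.
Design strength φR_n = 1 × 729.7 = 730 kN.

730 kN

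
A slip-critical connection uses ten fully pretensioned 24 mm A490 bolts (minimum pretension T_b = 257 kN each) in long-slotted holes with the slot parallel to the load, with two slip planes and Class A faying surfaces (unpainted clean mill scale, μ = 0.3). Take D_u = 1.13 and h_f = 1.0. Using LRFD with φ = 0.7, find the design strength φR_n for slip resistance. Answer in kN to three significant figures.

1220 kN

R_n = μ · D_u · h_f · T_b · n_s · n_b = 0.3 × 1.13 × 1.0 × 257 × 2 × 10 = 1742 kN.
Design strength φR_n = 0.7 × 1742 = 1220 kN.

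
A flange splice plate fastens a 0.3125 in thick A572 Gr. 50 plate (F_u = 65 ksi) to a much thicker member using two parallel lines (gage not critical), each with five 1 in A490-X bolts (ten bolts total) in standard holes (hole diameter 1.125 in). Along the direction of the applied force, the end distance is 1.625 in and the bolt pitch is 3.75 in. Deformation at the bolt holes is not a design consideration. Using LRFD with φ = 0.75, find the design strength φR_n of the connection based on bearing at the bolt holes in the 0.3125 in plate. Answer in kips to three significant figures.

Per bolt r_n = 1.5 l_c t F_u ≤ 3.0 d t F_u; upper limit = 3.0 × 1 × 0.3125 × 65 = 60.94 kips.
Edge bolt: l_c = 1.625 − 1.125/2 = 1.062 in → 1.5 × 1.062 × 0.3125 × 65 = 32.37 → r_n = 32.37 kips.
Interior bolts: l_c = 3.75 − 1.125 = 2.625 in → 1.5 × 2.625 × 0.3125 × 65 = 79.98 → r_n = 60.94 kips.
R_n = 2 × 32.37 + 8 × 60.94 = 552.2 kips.
Design strength φR_n = 0.75 × 552.2 = 414 kips.

414 kips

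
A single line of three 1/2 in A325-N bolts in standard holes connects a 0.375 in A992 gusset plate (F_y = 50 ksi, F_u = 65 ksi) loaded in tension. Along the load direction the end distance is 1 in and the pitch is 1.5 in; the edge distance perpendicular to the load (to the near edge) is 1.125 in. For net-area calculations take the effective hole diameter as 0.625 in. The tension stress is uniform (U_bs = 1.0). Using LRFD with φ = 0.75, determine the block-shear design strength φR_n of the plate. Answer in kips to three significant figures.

41.6 kips

Shear plane L_v = 1 + 2·1.5 = 4 in; A_gv = 4 × 0.375 = 1.5 in².
A_nv = (4 − 2.5·0.625) × 0.375 = 0.9141 in².
A_nt = (1.125 − 0.5·0.625) × 0.375 = 0.3047 in².
0.6 F_u A_nv = 35.65 kips; 0.6 F_y A_gv = 45 kips → shear rupture governs the shear term.
R_n = 35.65 + 1.0 × 65 × 0.3047 = 55.45 kips.
Design strength φR_n = 0.75 × 55.45 = 41.6 kips.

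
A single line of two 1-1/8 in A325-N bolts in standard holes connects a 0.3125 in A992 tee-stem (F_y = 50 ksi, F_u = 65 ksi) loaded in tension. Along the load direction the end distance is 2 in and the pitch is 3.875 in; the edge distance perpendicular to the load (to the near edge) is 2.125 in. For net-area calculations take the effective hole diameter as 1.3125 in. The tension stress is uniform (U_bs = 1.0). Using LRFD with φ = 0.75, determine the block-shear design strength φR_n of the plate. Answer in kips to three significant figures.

58.1 kips

Shear plane L_v = 2 + 1·3.875 = 5.875 in; A_gv = 5.875 × 0.3125 = 1.836 in².
A_nv = (5.875 − 1.5·1.3125) × 0.3125 = 1.221 in².
A_nt = (2.125 − 0.5·1.3125) × 0.3125 = 0.459 in².
0.6 F_u A_nv = 47.61 kips; 0.6 F_y A_gv = 55.08 kips → shear rupture governs the shear term.
R_n = 47.61 + 1.0 × 65 × 0.459 = 77.44 kips.
Design strength φR_n = 0.75 × 77.44 = 58.1 kips.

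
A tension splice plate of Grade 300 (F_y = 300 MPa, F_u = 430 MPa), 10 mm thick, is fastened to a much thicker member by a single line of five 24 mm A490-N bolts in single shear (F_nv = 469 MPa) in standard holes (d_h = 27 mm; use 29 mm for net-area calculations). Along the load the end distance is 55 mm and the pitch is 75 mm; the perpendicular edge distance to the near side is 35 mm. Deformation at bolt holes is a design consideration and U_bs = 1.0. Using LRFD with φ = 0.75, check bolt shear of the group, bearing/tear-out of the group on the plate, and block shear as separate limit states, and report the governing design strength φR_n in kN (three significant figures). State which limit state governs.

501 kN (block shear governs)

Bolt shear: A_b = π·24²/4 = 452.4 mm²; R_n = 469 × 452.4 × 5 × 1 / 1000 = 1061 kN → 0.75 × 1061 = 796 kN.
Bearing: edge l_c = 41.5, r_n = 214.1 kN; interior l_c = 48, r_n = 247.7 kN; R_n = 214.1 + 4·247.7 = 1205 kN → 904 kN.
Block shear: A_gv = 3550, A_nv = 2245, A_nt = 205 mm²; R_n = min(0.6F_uA_nv, 0.6F_yA_gv) + U_bs·F_u·A_nt = 667.4 kN → 501 kN.
Block shear governs: 501 kN.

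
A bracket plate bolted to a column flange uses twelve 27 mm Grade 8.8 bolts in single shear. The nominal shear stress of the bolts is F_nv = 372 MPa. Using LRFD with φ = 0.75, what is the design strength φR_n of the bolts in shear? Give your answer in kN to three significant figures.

1920 kN

A_b = π × 27² / 4 = 572.6 mm².
R_n = F_nv · A_b · n · n_s = 372 × 572.6 × 12 × 1 / 1000 = 2556 kN.
Design strength φR_n = 0.75 × 2556 = 1920 kN.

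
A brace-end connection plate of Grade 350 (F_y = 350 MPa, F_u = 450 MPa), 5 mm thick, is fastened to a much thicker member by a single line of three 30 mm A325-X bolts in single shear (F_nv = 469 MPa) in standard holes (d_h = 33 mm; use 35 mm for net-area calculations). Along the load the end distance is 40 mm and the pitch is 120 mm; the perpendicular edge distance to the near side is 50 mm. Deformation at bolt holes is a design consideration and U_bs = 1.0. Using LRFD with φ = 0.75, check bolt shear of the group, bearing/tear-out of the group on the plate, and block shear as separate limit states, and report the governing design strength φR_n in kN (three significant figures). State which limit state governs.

Bolt shear: A_b = π·30²/4 = 706.9 mm²; R_n = 469 × 706.9 × 3 × 1 / 1000 = 994.5 kN → 0.75 × 994.5 = 746 kN.
Bearing: edge l_c = 23.5, r_n = 63.45 kN; interior l_c = 87, r_n = 162 kN; R_n = 63.45 + 2·162 = 387.4 kN → 291 kN.
Block shear: A_gv = 1400, A_nv = 962.5, A_nt = 162.5 mm²; R_n = min(0.6F_uA_nv, 0.6F_yA_gv) + U_bs·F_u·A_nt = 333 kN → 250 kN.
Block shear governs: 250 kN.

250 kN (block shear governs)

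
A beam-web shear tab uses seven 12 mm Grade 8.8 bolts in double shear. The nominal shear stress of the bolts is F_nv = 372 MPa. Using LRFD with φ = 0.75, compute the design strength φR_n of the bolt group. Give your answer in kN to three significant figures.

442 kN

A_b = π × 12² / 4 = 113.1 mm².
R_n = F_nv · A_b · n · n_s = 372 × 113.1 × 7 × 2 / 1000 = 589 kN.
Design strength φR_n = 0.75 × 589 = 442 kN.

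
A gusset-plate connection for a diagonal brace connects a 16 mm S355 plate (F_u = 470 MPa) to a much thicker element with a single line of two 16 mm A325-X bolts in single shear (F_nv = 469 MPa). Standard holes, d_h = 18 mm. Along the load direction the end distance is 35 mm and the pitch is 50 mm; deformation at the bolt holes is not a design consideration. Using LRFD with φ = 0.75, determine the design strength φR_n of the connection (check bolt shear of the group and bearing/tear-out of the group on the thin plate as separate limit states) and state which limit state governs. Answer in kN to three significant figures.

Bolt shear: A_b = π·16²/4 = 201.1 mm²; R_n = 469 × 201.1 × 2 × 1 / 1000 = 188.6 kN → 0.75 × 188.6 = 141 kN.
Bearing (1.5 l_c t F_u ≤ 3.0 d t F_u): upper limit = 3.0·16·16·470 / 1000 = 361 kN.
  Edge l_c = 35 − 18/2 = 26 → r_n = 293.3 kN; interior l_c = 50 − 18 = 32 → r_n = 361 kN.
  R_n,bearing = 1·293.3 + 1·361 = 654.2 kN → 0.75 × 654.2 = 491 kN.
Bolt shear governs: 141 kN.

141 kN (bolt shear governs)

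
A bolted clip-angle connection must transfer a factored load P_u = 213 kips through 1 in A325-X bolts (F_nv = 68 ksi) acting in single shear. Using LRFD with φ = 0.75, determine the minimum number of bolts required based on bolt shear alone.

6 bolts

A_b = π·1²/4 = 0.7854 in².
Per-bolt design strength φR_n = 0.75 × 68 × 0.7854 × 1 = 40.06 kips.
n ≥ 213 / 40.06 = 5.318 → use 6 bolts.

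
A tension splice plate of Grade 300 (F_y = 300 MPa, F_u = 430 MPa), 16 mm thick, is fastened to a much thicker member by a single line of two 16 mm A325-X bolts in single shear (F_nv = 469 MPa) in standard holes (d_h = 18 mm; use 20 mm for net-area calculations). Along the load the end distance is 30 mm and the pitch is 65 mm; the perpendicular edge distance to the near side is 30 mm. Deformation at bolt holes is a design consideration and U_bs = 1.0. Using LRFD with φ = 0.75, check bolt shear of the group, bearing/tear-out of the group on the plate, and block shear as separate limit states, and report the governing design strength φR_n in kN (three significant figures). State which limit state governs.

141 kN (bolt shear governs)

Bolt shear: A_b = π·16²/4 = 201.1 mm²; R_n = 469 × 201.1 × 2 × 1 / 1000 = 188.6 kN → 0.75 × 188.6 = 141 kN.
Bearing: edge l_c = 21, r_n = 173.4 kN; interior l_c = 47, r_n = 264.2 kN; R_n = 173.4 + 1·264.2 = 437.6 kN → 328 kN.
Block shear: A_gv = 1520, A_nv = 1040, A_nt = 320 mm²; R_n = min(0.6F_uA_nv, 0.6F_yA_gv) + U_bs·F_u·A_nt = 405.9 kN → 304 kN.
Bolt shear governs: 141 kN.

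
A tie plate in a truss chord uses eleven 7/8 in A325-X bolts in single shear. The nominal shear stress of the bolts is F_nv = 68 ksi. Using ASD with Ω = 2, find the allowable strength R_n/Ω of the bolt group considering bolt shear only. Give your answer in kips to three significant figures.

225 kips

A_b = π × 0.875² / 4 = 0.6013 in².
R_n = F_nv · A_b · n · n_s = 68 × 0.6013 × 11 × 1 = 449.8 kips.
Allowable strength R_n/Ω = 449.8 / 2 = 225 kips.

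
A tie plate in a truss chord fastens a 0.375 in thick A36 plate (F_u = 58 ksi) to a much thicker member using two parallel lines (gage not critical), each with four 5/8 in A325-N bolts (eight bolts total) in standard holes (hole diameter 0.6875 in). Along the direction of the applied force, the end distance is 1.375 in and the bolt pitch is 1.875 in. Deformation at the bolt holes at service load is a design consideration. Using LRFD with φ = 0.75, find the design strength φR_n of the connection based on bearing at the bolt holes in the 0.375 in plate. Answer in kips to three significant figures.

Per bolt r_n = 1.2 l_c t F_u ≤ 2.4 d t F_u; upper limit = 2.4 × 0.625 × 0.375 × 58 = 32.62 kips.
Edge bolt: l_c = 1.375 − 0.6875/2 = 1.031 in → 1.2 × 1.031 × 0.375 × 58 = 26.92 → r_n = 26.92 kips.
Interior bolts: l_c = 1.875 − 0.6875 = 1.188 in → 1.2 × 1.188 × 0.375 × 58 = 30.99 → r_n = 30.99 kips.
R_n = 2 × 26.92 + 6 × 30.99 = 239.8 kips.
Design strength φR_n = 0.75 × 239.8 = 180 kips.

180 kips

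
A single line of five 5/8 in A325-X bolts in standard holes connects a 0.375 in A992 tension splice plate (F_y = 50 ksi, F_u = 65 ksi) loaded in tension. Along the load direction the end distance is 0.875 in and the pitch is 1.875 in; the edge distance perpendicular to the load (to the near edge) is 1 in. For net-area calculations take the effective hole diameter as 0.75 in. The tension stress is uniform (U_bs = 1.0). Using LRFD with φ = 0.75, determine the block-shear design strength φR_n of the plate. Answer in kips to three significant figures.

66.3 kips

Shear plane L_v = 0.875 + 4·1.875 = 8.375 in; A_gv = 8.375 × 0.375 = 3.141 in².
A_nv = (8.375 − 4.5·0.75) × 0.375 = 1.875 in².
A_nt = (1 − 0.5·0.75) × 0.375 = 0.2344 in².
0.6 F_u A_nv = 73.12 kips; 0.6 F_y A_gv = 94.22 kips → shear rupture governs the shear term.
R_n = 73.12 + 1.0 × 65 × 0.2344 = 88.36 kips.
Design strength φR_n = 0.75 × 88.36 = 66.3 kips.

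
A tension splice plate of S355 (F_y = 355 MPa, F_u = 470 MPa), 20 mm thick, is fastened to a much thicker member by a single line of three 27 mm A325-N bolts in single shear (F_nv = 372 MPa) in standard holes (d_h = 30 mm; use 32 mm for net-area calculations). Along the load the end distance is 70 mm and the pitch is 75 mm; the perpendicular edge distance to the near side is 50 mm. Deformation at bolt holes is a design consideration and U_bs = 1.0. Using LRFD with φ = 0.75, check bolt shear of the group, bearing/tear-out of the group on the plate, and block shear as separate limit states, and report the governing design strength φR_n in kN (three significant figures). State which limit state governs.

479 kN (bolt shear governs)

Bolt shear: A_b = π·27²/4 = 572.6 mm²; R_n = 372 × 572.6 × 3 × 1 / 1000 = 639 kN → 0.75 × 639 = 479 kN.
Bearing: edge l_c = 55, r_n = 609.1 kN; interior l_c = 45, r_n = 507.6 kN; R_n = 609.1 + 2·507.6 = 1624 kN → 1220 kN.
Block shear: A_gv = 4400, A_nv = 2800, A_nt = 680 mm²; R_n = min(0.6F_uA_nv, 0.6F_yA_gv) + U_bs·F_u·A_nt = 1109 kN → 832 kN.
Bolt shear governs: 479 kN.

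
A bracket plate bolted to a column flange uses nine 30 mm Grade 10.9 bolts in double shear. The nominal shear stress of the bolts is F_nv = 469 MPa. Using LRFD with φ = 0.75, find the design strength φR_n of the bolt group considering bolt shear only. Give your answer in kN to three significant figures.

A_b = π × 30² / 4 = 706.9 mm².
R_n = F_nv · A_b · n · n_s = 469 × 706.9 × 9 × 2 / 1000 = 5967 kN.
Design strength φR_n = 0.75 × 5967 = 4480 kN.

4480 kN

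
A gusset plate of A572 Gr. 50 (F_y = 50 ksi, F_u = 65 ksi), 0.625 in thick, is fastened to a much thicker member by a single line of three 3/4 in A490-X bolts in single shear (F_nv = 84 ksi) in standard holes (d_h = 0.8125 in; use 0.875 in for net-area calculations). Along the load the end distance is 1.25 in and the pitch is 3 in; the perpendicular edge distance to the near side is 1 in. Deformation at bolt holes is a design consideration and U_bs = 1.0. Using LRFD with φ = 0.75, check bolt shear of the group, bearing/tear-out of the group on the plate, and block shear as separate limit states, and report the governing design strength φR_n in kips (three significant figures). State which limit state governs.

83.5 kips (bolt shear governs)

Bolt shear: A_b = π·0.75²/4 = 0.4418 in²; R_n = 84 × 0.4418 × 3 × 1 = 111.3 kips → 0.75 × 111.3 = 83.5 kips.
Bearing: edge l_c = 0.8438, r_n = 41.13 kips; interior l_c = 2.188, r_n = 73.12 kips; R_n = 41.13 + 2·73.12 = 187.4 kips → 141 kips.
Block shear: A_gv = 4.531, A_nv = 3.164, A_nt = 0.3516 in²; R_n = min(0.6F_uA_nv, 0.6F_yA_gv) + U_bs·F_u·A_nt = 146.2 kips → 110 kips.
Bolt shear governs: 83.5 kips.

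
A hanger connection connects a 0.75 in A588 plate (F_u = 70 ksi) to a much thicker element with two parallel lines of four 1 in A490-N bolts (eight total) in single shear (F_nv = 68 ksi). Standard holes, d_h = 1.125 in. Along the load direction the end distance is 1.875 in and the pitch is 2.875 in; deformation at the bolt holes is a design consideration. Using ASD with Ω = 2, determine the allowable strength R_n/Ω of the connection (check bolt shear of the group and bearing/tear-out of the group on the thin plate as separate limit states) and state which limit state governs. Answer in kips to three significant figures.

214 kips (bolt shear governs)

Bolt shear: A_b = π·1²/4 = 0.7854 in²; R_n = 68 × 0.7854 × 8 × 1 = 427.3 kips → 427.3 / 2 = 214 kips.
Bearing (1.2 l_c t F_u ≤ 2.4 d t F_u): upper limit = 2.4·1·0.75·70 = 126 kips.
  Edge l_c = 1.875 − 1.125/2 = 1.312 → r_n = 82.69 kips; interior l_c = 2.875 − 1.125 = 1.75 → r_n = 110.3 kips.
  R_n,bearing = 2·82.69 + 6·110.3 = 826.9 kips → 826.9 / 2 = 413 kips.
Bolt shear governs: 214 kips.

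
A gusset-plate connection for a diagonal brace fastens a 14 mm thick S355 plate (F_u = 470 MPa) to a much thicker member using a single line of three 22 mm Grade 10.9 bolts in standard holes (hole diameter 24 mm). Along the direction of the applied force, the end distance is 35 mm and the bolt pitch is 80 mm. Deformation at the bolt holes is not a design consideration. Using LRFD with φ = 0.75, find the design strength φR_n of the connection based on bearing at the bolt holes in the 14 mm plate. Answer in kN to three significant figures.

822 kN

Per bolt r_n = 1.5 l_c t F_u ≤ 3.0 d t F_u; upper limit = 3.0 × 22 × 14 × 470 / 1000 = 434.3 kN.
Edge bolt: l_c = 35 − 24/2 = 23 mm → 1.5 × 23 × 14 × 470 / 1000 = 227 → r_n = 227 kN.
Interior bolts: l_c = 80 − 24 = 56 mm → 1.5 × 56 × 14 × 470 / 1000 = 552.7 → r_n = 434.3 kN.
R_n = 1 × 227 + 2 × 434.3 = 1096 kN.
Design strength φR_n = 0.75 × 1096 = 822 kN.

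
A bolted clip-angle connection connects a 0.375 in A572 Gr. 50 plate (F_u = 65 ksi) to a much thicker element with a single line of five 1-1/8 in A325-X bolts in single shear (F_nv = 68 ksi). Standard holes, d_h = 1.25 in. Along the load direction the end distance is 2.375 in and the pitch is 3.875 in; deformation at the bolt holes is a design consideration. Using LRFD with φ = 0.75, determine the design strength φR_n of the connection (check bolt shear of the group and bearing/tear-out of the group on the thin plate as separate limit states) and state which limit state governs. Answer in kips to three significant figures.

236 kips (bearing governs)

Bolt shear: A_b = π·1.125²/4 = 0.994 in²; R_n = 68 × 0.994 × 5 × 1 = 338 kips → 0.75 × 338 = 253 kips.
Bearing (1.2 l_c t F_u ≤ 2.4 d t F_u): upper limit = 2.4·1.125·0.375·65 = 65.81 kips.
  Edge l_c = 2.375 − 1.25/2 = 1.75 → r_n = 51.19 kips; interior l_c = 3.875 − 1.25 = 2.625 → r_n = 65.81 kips.
  R_n,bearing = 1·51.19 + 4·65.81 = 314.4 kips → 0.75 × 314.4 = 236 kips.
Bearing governs: 236 kips.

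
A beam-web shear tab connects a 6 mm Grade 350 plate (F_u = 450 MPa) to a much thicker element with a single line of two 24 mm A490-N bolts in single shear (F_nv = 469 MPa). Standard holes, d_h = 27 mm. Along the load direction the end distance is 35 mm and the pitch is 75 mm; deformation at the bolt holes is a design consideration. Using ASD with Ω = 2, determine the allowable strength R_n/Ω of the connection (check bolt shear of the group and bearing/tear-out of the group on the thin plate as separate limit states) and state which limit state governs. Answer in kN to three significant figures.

113 kN (bearing governs)

Bolt shear: A_b = π·24²/4 = 452.4 mm²; R_n = 469 × 452.4 × 2 × 1 / 1000 = 424.3 kN → 424.3 / 2 = 212 kN.
Bearing (1.2 l_c t F_u ≤ 2.4 d t F_u): upper limit = 2.4·24·6·450 / 1000 = 155.5 kN.
  Edge l_c = 35 − 27/2 = 21.5 → r_n = 69.66 kN; interior l_c = 75 − 27 = 48 → r_n = 155.5 kN.
  R_n,bearing = 1·69.66 + 1·155.5 = 225.2 kN → 225.2 / 2 = 113 kN.
Bearing governs: 113 kN.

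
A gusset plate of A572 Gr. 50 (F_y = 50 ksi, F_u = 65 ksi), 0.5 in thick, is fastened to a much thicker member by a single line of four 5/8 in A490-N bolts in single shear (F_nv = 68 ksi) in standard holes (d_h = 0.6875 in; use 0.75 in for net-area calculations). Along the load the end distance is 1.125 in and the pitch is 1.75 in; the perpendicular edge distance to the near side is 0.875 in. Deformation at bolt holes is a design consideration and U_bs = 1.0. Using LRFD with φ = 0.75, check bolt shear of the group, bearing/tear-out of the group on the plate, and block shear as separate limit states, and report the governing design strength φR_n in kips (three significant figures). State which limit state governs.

62.6 kips (bolt shear governs)

Bolt shear: A_b = π·0.625²/4 = 0.3068 in²; R_n = 68 × 0.3068 × 4 × 1 = 83.45 kips → 0.75 × 83.45 = 62.6 kips.
Bearing: edge l_c = 0.7812, r_n = 30.47 kips; interior l_c = 1.062, r_n = 41.44 kips; R_n = 30.47 + 3·41.44 = 154.8 kips → 116 kips.
Block shear: A_gv = 3.188, A_nv = 1.875, A_nt = 0.25 in²; R_n = min(0.6F_uA_nv, 0.6F_yA_gv) + U_bs·F_u·A_nt = 89.38 kips → 67 kips.
Bolt shear governs: 62.6 kips.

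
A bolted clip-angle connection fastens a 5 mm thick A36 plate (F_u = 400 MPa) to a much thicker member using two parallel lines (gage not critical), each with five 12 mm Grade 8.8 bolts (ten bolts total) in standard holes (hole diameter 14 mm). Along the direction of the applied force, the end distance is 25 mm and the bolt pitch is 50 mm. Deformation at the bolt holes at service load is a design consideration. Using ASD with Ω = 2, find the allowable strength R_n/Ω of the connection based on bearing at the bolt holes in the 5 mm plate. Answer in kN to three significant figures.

Per bolt r_n = 1.2 l_c t F_u ≤ 2.4 d t F_u; upper limit = 2.4 × 12 × 5 × 400 / 1000 = 57.6 kN.
Edge bolt: l_c = 25 − 14/2 = 18 mm → 1.2 × 18 × 5 × 400 / 1000 = 43.2 → r_n = 43.2 kN.
Interior bolts: l_c = 50 − 14 = 36 mm → 1.2 × 36 × 5 × 400 / 1000 = 86.4 → r_n = 57.6 kN.
R_n = 2 × 43.2 + 8 × 57.6 = 547.2 kN.
Allowable strength R_n/Ω = 547.2 / 2 = 274 kN.

274 kN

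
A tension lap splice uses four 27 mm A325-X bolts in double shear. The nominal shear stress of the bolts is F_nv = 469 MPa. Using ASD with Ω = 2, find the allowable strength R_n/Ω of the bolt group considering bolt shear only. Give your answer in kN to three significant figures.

A_b = π × 27² / 4 = 572.6 mm².
R_n = F_nv · A_b · n · n_s = 469 × 572.6 × 4 × 2 / 1000 = 2148 kN.
Allowable strength R_n/Ω = 2148 / 2 = 1070 kN.

1070 kN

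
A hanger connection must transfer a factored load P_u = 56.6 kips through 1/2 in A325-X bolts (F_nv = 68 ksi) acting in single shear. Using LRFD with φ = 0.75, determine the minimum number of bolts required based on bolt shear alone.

A_b = π·0.5²/4 = 0.1963 in².
Per-bolt design strength φR_n = 0.75 × 68 × 0.1963 × 1 = 10.01 kips.
n ≥ 56.6 / 10.01 = 5.652 → use 6 bolts.

6 bolts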